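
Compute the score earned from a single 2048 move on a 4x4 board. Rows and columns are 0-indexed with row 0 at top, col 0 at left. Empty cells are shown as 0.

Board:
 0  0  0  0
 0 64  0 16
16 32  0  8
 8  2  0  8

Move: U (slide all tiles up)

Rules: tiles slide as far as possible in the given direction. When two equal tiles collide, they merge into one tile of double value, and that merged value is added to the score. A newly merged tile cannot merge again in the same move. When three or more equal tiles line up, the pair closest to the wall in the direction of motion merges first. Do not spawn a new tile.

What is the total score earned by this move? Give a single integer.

Answer: 16

Derivation:
Slide up:
col 0: [0, 0, 16, 8] -> [16, 8, 0, 0]  score +0 (running 0)
col 1: [0, 64, 32, 2] -> [64, 32, 2, 0]  score +0 (running 0)
col 2: [0, 0, 0, 0] -> [0, 0, 0, 0]  score +0 (running 0)
col 3: [0, 16, 8, 8] -> [16, 16, 0, 0]  score +16 (running 16)
Board after move:
16 64  0 16
 8 32  0 16
 0  2  0  0
 0  0  0  0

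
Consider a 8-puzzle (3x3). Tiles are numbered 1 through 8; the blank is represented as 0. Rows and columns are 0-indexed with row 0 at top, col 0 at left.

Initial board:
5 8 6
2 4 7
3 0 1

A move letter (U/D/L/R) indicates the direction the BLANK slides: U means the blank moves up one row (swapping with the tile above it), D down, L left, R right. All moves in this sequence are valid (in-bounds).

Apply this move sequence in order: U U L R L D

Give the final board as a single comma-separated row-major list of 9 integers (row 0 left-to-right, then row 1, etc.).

After move 1 (U):
5 8 6
2 0 7
3 4 1

After move 2 (U):
5 0 6
2 8 7
3 4 1

After move 3 (L):
0 5 6
2 8 7
3 4 1

After move 4 (R):
5 0 6
2 8 7
3 4 1

After move 5 (L):
0 5 6
2 8 7
3 4 1

After move 6 (D):
2 5 6
0 8 7
3 4 1

Answer: 2, 5, 6, 0, 8, 7, 3, 4, 1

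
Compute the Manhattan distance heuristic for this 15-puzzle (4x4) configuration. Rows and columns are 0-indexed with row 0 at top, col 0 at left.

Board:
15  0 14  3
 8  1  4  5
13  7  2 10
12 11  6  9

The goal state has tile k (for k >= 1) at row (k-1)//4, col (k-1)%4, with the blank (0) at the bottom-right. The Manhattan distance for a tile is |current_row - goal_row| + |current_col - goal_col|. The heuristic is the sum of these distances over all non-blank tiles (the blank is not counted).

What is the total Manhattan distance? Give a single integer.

Answer: 41

Derivation:
Tile 15: at (0,0), goal (3,2), distance |0-3|+|0-2| = 5
Tile 14: at (0,2), goal (3,1), distance |0-3|+|2-1| = 4
Tile 3: at (0,3), goal (0,2), distance |0-0|+|3-2| = 1
Tile 8: at (1,0), goal (1,3), distance |1-1|+|0-3| = 3
Tile 1: at (1,1), goal (0,0), distance |1-0|+|1-0| = 2
Tile 4: at (1,2), goal (0,3), distance |1-0|+|2-3| = 2
Tile 5: at (1,3), goal (1,0), distance |1-1|+|3-0| = 3
Tile 13: at (2,0), goal (3,0), distance |2-3|+|0-0| = 1
Tile 7: at (2,1), goal (1,2), distance |2-1|+|1-2| = 2
Tile 2: at (2,2), goal (0,1), distance |2-0|+|2-1| = 3
Tile 10: at (2,3), goal (2,1), distance |2-2|+|3-1| = 2
Tile 12: at (3,0), goal (2,3), distance |3-2|+|0-3| = 4
Tile 11: at (3,1), goal (2,2), distance |3-2|+|1-2| = 2
Tile 6: at (3,2), goal (1,1), distance |3-1|+|2-1| = 3
Tile 9: at (3,3), goal (2,0), distance |3-2|+|3-0| = 4
Sum: 5 + 4 + 1 + 3 + 2 + 2 + 3 + 1 + 2 + 3 + 2 + 4 + 2 + 3 + 4 = 41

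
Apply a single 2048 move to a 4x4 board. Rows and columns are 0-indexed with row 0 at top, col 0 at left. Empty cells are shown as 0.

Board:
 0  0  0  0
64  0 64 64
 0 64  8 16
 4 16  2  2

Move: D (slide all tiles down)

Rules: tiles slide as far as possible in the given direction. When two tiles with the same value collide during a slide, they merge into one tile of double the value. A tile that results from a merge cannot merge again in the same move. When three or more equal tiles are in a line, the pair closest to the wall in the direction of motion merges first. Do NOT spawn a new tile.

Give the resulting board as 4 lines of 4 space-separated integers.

Slide down:
col 0: [0, 64, 0, 4] -> [0, 0, 64, 4]
col 1: [0, 0, 64, 16] -> [0, 0, 64, 16]
col 2: [0, 64, 8, 2] -> [0, 64, 8, 2]
col 3: [0, 64, 16, 2] -> [0, 64, 16, 2]

Answer:  0  0  0  0
 0  0 64 64
64 64  8 16
 4 16  2  2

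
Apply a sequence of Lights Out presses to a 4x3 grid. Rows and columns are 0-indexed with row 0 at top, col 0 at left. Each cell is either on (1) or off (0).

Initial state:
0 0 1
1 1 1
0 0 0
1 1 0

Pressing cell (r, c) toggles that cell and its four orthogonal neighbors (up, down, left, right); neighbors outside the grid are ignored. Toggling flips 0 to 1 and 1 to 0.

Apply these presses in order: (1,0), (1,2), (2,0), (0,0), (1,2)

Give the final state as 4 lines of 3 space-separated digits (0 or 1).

After press 1 at (1,0):
1 0 1
0 0 1
1 0 0
1 1 0

After press 2 at (1,2):
1 0 0
0 1 0
1 0 1
1 1 0

After press 3 at (2,0):
1 0 0
1 1 0
0 1 1
0 1 0

After press 4 at (0,0):
0 1 0
0 1 0
0 1 1
0 1 0

After press 5 at (1,2):
0 1 1
0 0 1
0 1 0
0 1 0

Answer: 0 1 1
0 0 1
0 1 0
0 1 0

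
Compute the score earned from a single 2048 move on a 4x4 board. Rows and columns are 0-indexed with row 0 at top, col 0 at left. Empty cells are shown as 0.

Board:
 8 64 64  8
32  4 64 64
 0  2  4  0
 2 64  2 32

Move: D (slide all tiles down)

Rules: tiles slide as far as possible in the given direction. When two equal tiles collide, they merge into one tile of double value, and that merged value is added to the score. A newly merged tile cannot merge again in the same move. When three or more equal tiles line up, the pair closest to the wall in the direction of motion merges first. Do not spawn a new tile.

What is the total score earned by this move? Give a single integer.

Slide down:
col 0: [8, 32, 0, 2] -> [0, 8, 32, 2]  score +0 (running 0)
col 1: [64, 4, 2, 64] -> [64, 4, 2, 64]  score +0 (running 0)
col 2: [64, 64, 4, 2] -> [0, 128, 4, 2]  score +128 (running 128)
col 3: [8, 64, 0, 32] -> [0, 8, 64, 32]  score +0 (running 128)
Board after move:
  0  64   0   0
  8   4 128   8
 32   2   4  64
  2  64   2  32

Answer: 128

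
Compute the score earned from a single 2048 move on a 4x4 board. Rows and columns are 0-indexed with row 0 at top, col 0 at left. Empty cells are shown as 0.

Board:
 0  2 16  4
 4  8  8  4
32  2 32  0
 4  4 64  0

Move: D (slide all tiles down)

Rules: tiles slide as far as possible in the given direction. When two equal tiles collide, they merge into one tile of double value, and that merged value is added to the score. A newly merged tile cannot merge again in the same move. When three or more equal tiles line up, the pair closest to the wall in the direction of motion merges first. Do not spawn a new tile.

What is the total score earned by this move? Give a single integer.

Slide down:
col 0: [0, 4, 32, 4] -> [0, 4, 32, 4]  score +0 (running 0)
col 1: [2, 8, 2, 4] -> [2, 8, 2, 4]  score +0 (running 0)
col 2: [16, 8, 32, 64] -> [16, 8, 32, 64]  score +0 (running 0)
col 3: [4, 4, 0, 0] -> [0, 0, 0, 8]  score +8 (running 8)
Board after move:
 0  2 16  0
 4  8  8  0
32  2 32  0
 4  4 64  8

Answer: 8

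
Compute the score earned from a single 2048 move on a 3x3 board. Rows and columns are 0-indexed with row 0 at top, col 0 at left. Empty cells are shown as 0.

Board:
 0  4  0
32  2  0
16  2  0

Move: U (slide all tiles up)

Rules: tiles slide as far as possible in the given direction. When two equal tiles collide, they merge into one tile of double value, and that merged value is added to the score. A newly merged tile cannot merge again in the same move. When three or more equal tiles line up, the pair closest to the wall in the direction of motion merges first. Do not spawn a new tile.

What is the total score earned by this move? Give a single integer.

Slide up:
col 0: [0, 32, 16] -> [32, 16, 0]  score +0 (running 0)
col 1: [4, 2, 2] -> [4, 4, 0]  score +4 (running 4)
col 2: [0, 0, 0] -> [0, 0, 0]  score +0 (running 4)
Board after move:
32  4  0
16  4  0
 0  0  0

Answer: 4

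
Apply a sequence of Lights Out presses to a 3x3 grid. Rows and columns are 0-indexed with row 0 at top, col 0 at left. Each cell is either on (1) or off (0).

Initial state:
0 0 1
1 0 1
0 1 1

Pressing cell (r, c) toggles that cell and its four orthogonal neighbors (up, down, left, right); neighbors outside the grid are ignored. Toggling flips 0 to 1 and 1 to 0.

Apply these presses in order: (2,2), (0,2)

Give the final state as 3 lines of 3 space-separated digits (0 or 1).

Answer: 0 1 0
1 0 1
0 0 0

Derivation:
After press 1 at (2,2):
0 0 1
1 0 0
0 0 0

After press 2 at (0,2):
0 1 0
1 0 1
0 0 0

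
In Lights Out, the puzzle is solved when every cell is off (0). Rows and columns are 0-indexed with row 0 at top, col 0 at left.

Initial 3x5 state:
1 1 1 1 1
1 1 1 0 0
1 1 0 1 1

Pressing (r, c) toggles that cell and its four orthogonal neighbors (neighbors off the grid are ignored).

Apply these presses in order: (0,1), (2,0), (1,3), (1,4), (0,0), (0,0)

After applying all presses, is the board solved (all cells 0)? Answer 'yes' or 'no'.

Answer: yes

Derivation:
After press 1 at (0,1):
0 0 0 1 1
1 0 1 0 0
1 1 0 1 1

After press 2 at (2,0):
0 0 0 1 1
0 0 1 0 0
0 0 0 1 1

After press 3 at (1,3):
0 0 0 0 1
0 0 0 1 1
0 0 0 0 1

After press 4 at (1,4):
0 0 0 0 0
0 0 0 0 0
0 0 0 0 0

After press 5 at (0,0):
1 1 0 0 0
1 0 0 0 0
0 0 0 0 0

After press 6 at (0,0):
0 0 0 0 0
0 0 0 0 0
0 0 0 0 0

Lights still on: 0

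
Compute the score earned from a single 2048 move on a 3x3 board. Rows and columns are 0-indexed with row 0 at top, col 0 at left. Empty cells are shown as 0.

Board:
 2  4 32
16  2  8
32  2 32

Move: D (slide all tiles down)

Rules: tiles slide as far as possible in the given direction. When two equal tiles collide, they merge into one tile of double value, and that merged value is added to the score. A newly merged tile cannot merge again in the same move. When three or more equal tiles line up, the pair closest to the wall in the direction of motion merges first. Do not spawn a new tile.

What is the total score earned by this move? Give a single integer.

Slide down:
col 0: [2, 16, 32] -> [2, 16, 32]  score +0 (running 0)
col 1: [4, 2, 2] -> [0, 4, 4]  score +4 (running 4)
col 2: [32, 8, 32] -> [32, 8, 32]  score +0 (running 4)
Board after move:
 2  0 32
16  4  8
32  4 32

Answer: 4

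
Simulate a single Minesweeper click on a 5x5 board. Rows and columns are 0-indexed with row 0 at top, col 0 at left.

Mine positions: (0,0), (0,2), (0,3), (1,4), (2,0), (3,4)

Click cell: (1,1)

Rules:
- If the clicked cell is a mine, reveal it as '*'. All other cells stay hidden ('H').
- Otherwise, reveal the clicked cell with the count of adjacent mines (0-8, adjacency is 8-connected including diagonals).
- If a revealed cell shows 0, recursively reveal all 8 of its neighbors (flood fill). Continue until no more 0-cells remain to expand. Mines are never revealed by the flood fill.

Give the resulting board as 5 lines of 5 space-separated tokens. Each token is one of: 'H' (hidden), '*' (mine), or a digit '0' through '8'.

H H H H H
H 3 H H H
H H H H H
H H H H H
H H H H H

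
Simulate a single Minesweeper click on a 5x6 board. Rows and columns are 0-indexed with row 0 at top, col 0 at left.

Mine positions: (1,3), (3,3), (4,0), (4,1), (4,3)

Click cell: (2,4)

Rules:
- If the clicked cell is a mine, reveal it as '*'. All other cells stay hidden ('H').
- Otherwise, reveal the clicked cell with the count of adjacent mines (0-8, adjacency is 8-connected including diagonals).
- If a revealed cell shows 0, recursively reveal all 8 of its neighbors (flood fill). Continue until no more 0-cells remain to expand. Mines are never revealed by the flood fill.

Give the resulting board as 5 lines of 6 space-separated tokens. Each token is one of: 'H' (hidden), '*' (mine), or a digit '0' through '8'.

H H H H H H
H H H H H H
H H H H 2 H
H H H H H H
H H H H H H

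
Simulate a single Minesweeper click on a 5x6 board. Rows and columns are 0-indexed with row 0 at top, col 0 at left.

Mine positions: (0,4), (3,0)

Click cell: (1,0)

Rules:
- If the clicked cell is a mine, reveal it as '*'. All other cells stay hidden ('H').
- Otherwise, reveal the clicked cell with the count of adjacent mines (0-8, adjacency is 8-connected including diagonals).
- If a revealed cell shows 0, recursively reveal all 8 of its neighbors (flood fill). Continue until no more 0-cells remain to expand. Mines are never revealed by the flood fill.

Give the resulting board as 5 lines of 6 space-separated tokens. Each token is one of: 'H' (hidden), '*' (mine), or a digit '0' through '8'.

0 0 0 1 H H
0 0 0 1 1 1
1 1 0 0 0 0
H 1 0 0 0 0
H 1 0 0 0 0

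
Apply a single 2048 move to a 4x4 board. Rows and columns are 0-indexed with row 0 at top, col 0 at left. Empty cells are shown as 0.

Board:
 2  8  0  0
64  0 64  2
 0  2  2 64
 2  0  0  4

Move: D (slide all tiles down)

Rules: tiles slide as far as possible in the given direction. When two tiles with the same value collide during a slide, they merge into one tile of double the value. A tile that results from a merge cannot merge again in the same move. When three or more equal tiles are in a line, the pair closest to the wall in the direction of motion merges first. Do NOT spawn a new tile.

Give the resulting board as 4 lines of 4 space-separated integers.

Slide down:
col 0: [2, 64, 0, 2] -> [0, 2, 64, 2]
col 1: [8, 0, 2, 0] -> [0, 0, 8, 2]
col 2: [0, 64, 2, 0] -> [0, 0, 64, 2]
col 3: [0, 2, 64, 4] -> [0, 2, 64, 4]

Answer:  0  0  0  0
 2  0  0  2
64  8 64 64
 2  2  2  4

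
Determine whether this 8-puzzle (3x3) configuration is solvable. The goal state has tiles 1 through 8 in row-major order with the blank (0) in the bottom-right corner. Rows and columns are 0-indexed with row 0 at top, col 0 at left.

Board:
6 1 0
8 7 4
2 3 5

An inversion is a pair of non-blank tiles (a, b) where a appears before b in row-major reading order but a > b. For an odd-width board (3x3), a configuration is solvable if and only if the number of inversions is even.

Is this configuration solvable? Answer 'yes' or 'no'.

Inversions (pairs i<j in row-major order where tile[i] > tile[j] > 0): 16
16 is even, so the puzzle is solvable.

Answer: yes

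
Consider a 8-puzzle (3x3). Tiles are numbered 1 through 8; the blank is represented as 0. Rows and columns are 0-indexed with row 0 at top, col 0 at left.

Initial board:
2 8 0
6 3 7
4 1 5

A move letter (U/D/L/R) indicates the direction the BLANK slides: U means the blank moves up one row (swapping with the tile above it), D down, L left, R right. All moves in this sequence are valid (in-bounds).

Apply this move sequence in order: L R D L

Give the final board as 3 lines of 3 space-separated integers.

Answer: 2 8 7
6 0 3
4 1 5

Derivation:
After move 1 (L):
2 0 8
6 3 7
4 1 5

After move 2 (R):
2 8 0
6 3 7
4 1 5

After move 3 (D):
2 8 7
6 3 0
4 1 5

After move 4 (L):
2 8 7
6 0 3
4 1 5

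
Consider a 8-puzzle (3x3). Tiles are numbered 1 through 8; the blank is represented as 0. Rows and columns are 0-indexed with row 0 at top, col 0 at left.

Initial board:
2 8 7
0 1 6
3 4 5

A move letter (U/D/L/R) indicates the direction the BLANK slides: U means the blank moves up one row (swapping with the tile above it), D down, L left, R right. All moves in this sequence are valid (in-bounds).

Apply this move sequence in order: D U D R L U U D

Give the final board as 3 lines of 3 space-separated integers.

After move 1 (D):
2 8 7
3 1 6
0 4 5

After move 2 (U):
2 8 7
0 1 6
3 4 5

After move 3 (D):
2 8 7
3 1 6
0 4 5

After move 4 (R):
2 8 7
3 1 6
4 0 5

After move 5 (L):
2 8 7
3 1 6
0 4 5

After move 6 (U):
2 8 7
0 1 6
3 4 5

After move 7 (U):
0 8 7
2 1 6
3 4 5

After move 8 (D):
2 8 7
0 1 6
3 4 5

Answer: 2 8 7
0 1 6
3 4 5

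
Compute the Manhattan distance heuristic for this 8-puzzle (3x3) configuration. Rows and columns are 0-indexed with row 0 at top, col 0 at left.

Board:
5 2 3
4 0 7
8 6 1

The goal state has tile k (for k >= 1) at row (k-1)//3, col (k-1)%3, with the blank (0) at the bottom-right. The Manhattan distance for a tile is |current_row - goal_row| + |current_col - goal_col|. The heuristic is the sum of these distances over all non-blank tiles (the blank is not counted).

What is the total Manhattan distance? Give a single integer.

Answer: 12

Derivation:
Tile 5: (0,0)->(1,1) = 2
Tile 2: (0,1)->(0,1) = 0
Tile 3: (0,2)->(0,2) = 0
Tile 4: (1,0)->(1,0) = 0
Tile 7: (1,2)->(2,0) = 3
Tile 8: (2,0)->(2,1) = 1
Tile 6: (2,1)->(1,2) = 2
Tile 1: (2,2)->(0,0) = 4
Sum: 2 + 0 + 0 + 0 + 3 + 1 + 2 + 4 = 12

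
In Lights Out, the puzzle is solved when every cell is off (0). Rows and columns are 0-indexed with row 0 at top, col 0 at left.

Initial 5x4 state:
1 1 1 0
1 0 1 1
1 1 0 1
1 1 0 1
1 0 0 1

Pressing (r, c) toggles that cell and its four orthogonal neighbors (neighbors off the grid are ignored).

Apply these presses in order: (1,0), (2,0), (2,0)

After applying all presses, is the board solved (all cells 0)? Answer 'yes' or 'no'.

Answer: no

Derivation:
After press 1 at (1,0):
0 1 1 0
0 1 1 1
0 1 0 1
1 1 0 1
1 0 0 1

After press 2 at (2,0):
0 1 1 0
1 1 1 1
1 0 0 1
0 1 0 1
1 0 0 1

After press 3 at (2,0):
0 1 1 0
0 1 1 1
0 1 0 1
1 1 0 1
1 0 0 1

Lights still on: 12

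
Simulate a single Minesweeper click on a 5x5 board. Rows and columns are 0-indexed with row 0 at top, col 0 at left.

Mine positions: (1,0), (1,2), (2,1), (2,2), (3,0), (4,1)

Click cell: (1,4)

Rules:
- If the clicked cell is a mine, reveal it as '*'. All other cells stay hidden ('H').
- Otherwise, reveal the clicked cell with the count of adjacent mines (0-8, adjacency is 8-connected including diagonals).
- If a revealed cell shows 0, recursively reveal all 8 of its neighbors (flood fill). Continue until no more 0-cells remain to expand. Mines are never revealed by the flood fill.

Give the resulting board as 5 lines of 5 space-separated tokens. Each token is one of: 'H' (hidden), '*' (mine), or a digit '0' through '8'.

H H H 1 0
H H H 2 0
H H H 2 0
H H 3 1 0
H H 1 0 0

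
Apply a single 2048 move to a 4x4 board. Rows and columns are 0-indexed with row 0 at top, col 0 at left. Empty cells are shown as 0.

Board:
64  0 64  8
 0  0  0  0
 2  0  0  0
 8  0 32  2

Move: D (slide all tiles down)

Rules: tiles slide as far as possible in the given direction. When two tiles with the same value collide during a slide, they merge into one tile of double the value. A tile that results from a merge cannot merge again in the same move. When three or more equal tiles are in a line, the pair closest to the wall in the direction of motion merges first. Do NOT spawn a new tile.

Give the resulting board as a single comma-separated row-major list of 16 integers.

Slide down:
col 0: [64, 0, 2, 8] -> [0, 64, 2, 8]
col 1: [0, 0, 0, 0] -> [0, 0, 0, 0]
col 2: [64, 0, 0, 32] -> [0, 0, 64, 32]
col 3: [8, 0, 0, 2] -> [0, 0, 8, 2]

Answer: 0, 0, 0, 0, 64, 0, 0, 0, 2, 0, 64, 8, 8, 0, 32, 2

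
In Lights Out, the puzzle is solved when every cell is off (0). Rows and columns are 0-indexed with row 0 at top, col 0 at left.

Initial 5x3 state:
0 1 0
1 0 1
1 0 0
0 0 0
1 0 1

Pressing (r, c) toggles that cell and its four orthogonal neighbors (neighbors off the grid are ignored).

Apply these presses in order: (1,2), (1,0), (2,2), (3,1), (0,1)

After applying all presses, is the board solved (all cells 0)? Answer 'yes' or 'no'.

Answer: no

Derivation:
After press 1 at (1,2):
0 1 1
1 1 0
1 0 1
0 0 0
1 0 1

After press 2 at (1,0):
1 1 1
0 0 0
0 0 1
0 0 0
1 0 1

After press 3 at (2,2):
1 1 1
0 0 1
0 1 0
0 0 1
1 0 1

After press 4 at (3,1):
1 1 1
0 0 1
0 0 0
1 1 0
1 1 1

After press 5 at (0,1):
0 0 0
0 1 1
0 0 0
1 1 0
1 1 1

Lights still on: 7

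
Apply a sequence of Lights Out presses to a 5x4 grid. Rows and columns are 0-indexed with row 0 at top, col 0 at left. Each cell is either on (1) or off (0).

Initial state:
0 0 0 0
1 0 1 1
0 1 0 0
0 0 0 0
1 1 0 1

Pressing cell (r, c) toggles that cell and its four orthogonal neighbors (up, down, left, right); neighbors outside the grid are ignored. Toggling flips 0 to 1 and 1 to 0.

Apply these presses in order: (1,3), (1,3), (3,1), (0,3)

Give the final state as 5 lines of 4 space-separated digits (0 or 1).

Answer: 0 0 1 1
1 0 1 0
0 0 0 0
1 1 1 0
1 0 0 1

Derivation:
After press 1 at (1,3):
0 0 0 1
1 0 0 0
0 1 0 1
0 0 0 0
1 1 0 1

After press 2 at (1,3):
0 0 0 0
1 0 1 1
0 1 0 0
0 0 0 0
1 1 0 1

After press 3 at (3,1):
0 0 0 0
1 0 1 1
0 0 0 0
1 1 1 0
1 0 0 1

After press 4 at (0,3):
0 0 1 1
1 0 1 0
0 0 0 0
1 1 1 0
1 0 0 1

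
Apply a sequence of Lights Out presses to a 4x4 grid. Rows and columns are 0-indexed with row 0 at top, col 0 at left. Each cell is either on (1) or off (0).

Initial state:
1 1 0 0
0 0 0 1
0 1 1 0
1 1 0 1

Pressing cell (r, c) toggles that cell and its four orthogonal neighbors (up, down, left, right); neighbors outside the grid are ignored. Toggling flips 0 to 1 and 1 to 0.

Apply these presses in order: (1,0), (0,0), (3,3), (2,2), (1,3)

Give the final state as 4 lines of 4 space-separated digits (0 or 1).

Answer: 1 0 0 1
0 1 0 0
1 0 0 1
1 1 0 0

Derivation:
After press 1 at (1,0):
0 1 0 0
1 1 0 1
1 1 1 0
1 1 0 1

After press 2 at (0,0):
1 0 0 0
0 1 0 1
1 1 1 0
1 1 0 1

After press 3 at (3,3):
1 0 0 0
0 1 0 1
1 1 1 1
1 1 1 0

After press 4 at (2,2):
1 0 0 0
0 1 1 1
1 0 0 0
1 1 0 0

After press 5 at (1,3):
1 0 0 1
0 1 0 0
1 0 0 1
1 1 0 0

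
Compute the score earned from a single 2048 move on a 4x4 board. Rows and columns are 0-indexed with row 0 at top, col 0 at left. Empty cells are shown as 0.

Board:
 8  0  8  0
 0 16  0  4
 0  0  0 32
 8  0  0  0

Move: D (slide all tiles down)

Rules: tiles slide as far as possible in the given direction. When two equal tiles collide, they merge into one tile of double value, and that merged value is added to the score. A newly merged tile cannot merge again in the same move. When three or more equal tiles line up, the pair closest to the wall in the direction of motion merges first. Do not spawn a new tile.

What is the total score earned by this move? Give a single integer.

Answer: 16

Derivation:
Slide down:
col 0: [8, 0, 0, 8] -> [0, 0, 0, 16]  score +16 (running 16)
col 1: [0, 16, 0, 0] -> [0, 0, 0, 16]  score +0 (running 16)
col 2: [8, 0, 0, 0] -> [0, 0, 0, 8]  score +0 (running 16)
col 3: [0, 4, 32, 0] -> [0, 0, 4, 32]  score +0 (running 16)
Board after move:
 0  0  0  0
 0  0  0  0
 0  0  0  4
16 16  8 32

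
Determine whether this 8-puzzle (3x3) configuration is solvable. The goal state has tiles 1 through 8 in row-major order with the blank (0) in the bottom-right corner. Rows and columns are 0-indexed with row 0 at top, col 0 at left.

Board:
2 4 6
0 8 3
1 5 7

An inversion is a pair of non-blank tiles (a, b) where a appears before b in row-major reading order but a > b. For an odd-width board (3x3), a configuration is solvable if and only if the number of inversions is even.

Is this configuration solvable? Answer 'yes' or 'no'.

Inversions (pairs i<j in row-major order where tile[i] > tile[j] > 0): 11
11 is odd, so the puzzle is not solvable.

Answer: no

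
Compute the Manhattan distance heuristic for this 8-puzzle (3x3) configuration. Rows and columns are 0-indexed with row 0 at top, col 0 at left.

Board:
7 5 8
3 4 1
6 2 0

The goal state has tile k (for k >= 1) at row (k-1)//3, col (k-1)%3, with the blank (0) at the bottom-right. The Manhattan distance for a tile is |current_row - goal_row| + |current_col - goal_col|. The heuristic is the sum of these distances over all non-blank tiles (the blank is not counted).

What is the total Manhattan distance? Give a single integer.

Tile 7: (0,0)->(2,0) = 2
Tile 5: (0,1)->(1,1) = 1
Tile 8: (0,2)->(2,1) = 3
Tile 3: (1,0)->(0,2) = 3
Tile 4: (1,1)->(1,0) = 1
Tile 1: (1,2)->(0,0) = 3
Tile 6: (2,0)->(1,2) = 3
Tile 2: (2,1)->(0,1) = 2
Sum: 2 + 1 + 3 + 3 + 1 + 3 + 3 + 2 = 18

Answer: 18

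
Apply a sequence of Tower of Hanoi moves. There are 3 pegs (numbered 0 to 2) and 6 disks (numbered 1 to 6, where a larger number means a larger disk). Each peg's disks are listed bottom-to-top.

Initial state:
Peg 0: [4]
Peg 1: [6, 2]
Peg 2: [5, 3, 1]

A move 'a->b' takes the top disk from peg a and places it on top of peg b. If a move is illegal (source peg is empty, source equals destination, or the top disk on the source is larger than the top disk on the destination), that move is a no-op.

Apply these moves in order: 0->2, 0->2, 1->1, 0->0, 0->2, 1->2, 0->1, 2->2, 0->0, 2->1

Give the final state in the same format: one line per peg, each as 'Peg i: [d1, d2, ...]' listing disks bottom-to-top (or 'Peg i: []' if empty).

After move 1 (0->2):
Peg 0: [4]
Peg 1: [6, 2]
Peg 2: [5, 3, 1]

After move 2 (0->2):
Peg 0: [4]
Peg 1: [6, 2]
Peg 2: [5, 3, 1]

After move 3 (1->1):
Peg 0: [4]
Peg 1: [6, 2]
Peg 2: [5, 3, 1]

After move 4 (0->0):
Peg 0: [4]
Peg 1: [6, 2]
Peg 2: [5, 3, 1]

After move 5 (0->2):
Peg 0: [4]
Peg 1: [6, 2]
Peg 2: [5, 3, 1]

After move 6 (1->2):
Peg 0: [4]
Peg 1: [6, 2]
Peg 2: [5, 3, 1]

After move 7 (0->1):
Peg 0: [4]
Peg 1: [6, 2]
Peg 2: [5, 3, 1]

After move 8 (2->2):
Peg 0: [4]
Peg 1: [6, 2]
Peg 2: [5, 3, 1]

After move 9 (0->0):
Peg 0: [4]
Peg 1: [6, 2]
Peg 2: [5, 3, 1]

After move 10 (2->1):
Peg 0: [4]
Peg 1: [6, 2, 1]
Peg 2: [5, 3]

Answer: Peg 0: [4]
Peg 1: [6, 2, 1]
Peg 2: [5, 3]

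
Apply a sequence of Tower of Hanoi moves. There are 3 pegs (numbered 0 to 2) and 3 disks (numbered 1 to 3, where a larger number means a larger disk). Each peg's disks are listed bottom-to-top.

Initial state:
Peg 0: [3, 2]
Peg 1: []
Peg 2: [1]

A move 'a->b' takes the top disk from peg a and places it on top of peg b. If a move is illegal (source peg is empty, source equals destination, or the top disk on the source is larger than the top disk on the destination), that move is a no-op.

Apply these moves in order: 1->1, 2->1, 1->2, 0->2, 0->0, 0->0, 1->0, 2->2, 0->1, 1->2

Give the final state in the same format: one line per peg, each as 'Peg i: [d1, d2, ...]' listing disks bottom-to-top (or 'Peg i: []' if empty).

After move 1 (1->1):
Peg 0: [3, 2]
Peg 1: []
Peg 2: [1]

After move 2 (2->1):
Peg 0: [3, 2]
Peg 1: [1]
Peg 2: []

After move 3 (1->2):
Peg 0: [3, 2]
Peg 1: []
Peg 2: [1]

After move 4 (0->2):
Peg 0: [3, 2]
Peg 1: []
Peg 2: [1]

After move 5 (0->0):
Peg 0: [3, 2]
Peg 1: []
Peg 2: [1]

After move 6 (0->0):
Peg 0: [3, 2]
Peg 1: []
Peg 2: [1]

After move 7 (1->0):
Peg 0: [3, 2]
Peg 1: []
Peg 2: [1]

After move 8 (2->2):
Peg 0: [3, 2]
Peg 1: []
Peg 2: [1]

After move 9 (0->1):
Peg 0: [3]
Peg 1: [2]
Peg 2: [1]

After move 10 (1->2):
Peg 0: [3]
Peg 1: [2]
Peg 2: [1]

Answer: Peg 0: [3]
Peg 1: [2]
Peg 2: [1]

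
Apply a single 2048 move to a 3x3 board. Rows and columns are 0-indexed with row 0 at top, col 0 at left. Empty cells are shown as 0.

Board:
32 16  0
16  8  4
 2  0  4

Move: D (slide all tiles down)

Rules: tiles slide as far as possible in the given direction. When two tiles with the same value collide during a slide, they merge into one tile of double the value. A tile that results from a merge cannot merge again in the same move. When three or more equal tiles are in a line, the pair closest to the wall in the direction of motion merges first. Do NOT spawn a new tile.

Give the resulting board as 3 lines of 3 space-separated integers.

Slide down:
col 0: [32, 16, 2] -> [32, 16, 2]
col 1: [16, 8, 0] -> [0, 16, 8]
col 2: [0, 4, 4] -> [0, 0, 8]

Answer: 32  0  0
16 16  0
 2  8  8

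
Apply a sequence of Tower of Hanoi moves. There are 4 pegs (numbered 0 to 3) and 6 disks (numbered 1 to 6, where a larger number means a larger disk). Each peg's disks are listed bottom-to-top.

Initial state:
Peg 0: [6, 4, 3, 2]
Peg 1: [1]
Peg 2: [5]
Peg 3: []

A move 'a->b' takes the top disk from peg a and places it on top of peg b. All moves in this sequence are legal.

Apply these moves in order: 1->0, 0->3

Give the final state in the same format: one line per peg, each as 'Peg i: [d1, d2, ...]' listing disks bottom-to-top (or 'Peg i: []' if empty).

After move 1 (1->0):
Peg 0: [6, 4, 3, 2, 1]
Peg 1: []
Peg 2: [5]
Peg 3: []

After move 2 (0->3):
Peg 0: [6, 4, 3, 2]
Peg 1: []
Peg 2: [5]
Peg 3: [1]

Answer: Peg 0: [6, 4, 3, 2]
Peg 1: []
Peg 2: [5]
Peg 3: [1]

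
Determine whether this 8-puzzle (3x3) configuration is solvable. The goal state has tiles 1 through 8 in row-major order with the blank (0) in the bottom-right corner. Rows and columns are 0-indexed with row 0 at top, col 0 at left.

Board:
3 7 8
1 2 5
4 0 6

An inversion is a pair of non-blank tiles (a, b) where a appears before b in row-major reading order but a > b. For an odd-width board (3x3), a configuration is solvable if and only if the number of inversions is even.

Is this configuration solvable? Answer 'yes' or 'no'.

Inversions (pairs i<j in row-major order where tile[i] > tile[j] > 0): 13
13 is odd, so the puzzle is not solvable.

Answer: no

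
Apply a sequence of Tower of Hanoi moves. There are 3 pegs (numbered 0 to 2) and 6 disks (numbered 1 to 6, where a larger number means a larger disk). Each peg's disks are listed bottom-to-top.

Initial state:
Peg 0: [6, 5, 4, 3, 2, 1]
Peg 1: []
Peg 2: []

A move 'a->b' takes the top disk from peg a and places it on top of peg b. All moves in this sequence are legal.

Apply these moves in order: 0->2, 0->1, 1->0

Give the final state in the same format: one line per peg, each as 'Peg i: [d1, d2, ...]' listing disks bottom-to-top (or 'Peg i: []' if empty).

After move 1 (0->2):
Peg 0: [6, 5, 4, 3, 2]
Peg 1: []
Peg 2: [1]

After move 2 (0->1):
Peg 0: [6, 5, 4, 3]
Peg 1: [2]
Peg 2: [1]

After move 3 (1->0):
Peg 0: [6, 5, 4, 3, 2]
Peg 1: []
Peg 2: [1]

Answer: Peg 0: [6, 5, 4, 3, 2]
Peg 1: []
Peg 2: [1]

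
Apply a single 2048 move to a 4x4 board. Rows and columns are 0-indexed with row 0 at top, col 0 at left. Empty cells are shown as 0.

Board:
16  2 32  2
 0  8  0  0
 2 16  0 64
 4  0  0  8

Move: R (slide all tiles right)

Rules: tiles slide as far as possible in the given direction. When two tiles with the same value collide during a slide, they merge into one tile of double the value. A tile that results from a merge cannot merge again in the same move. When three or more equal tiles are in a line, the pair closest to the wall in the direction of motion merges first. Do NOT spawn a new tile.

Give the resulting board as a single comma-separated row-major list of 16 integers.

Slide right:
row 0: [16, 2, 32, 2] -> [16, 2, 32, 2]
row 1: [0, 8, 0, 0] -> [0, 0, 0, 8]
row 2: [2, 16, 0, 64] -> [0, 2, 16, 64]
row 3: [4, 0, 0, 8] -> [0, 0, 4, 8]

Answer: 16, 2, 32, 2, 0, 0, 0, 8, 0, 2, 16, 64, 0, 0, 4, 8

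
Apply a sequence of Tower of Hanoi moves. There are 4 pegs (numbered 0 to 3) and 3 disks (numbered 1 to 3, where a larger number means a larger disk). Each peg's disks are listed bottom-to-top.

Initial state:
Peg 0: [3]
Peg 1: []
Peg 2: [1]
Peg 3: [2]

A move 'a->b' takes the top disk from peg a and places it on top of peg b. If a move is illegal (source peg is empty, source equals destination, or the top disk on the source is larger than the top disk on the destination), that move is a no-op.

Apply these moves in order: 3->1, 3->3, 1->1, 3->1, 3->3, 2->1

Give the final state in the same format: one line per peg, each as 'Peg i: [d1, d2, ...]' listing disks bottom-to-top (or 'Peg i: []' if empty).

After move 1 (3->1):
Peg 0: [3]
Peg 1: [2]
Peg 2: [1]
Peg 3: []

After move 2 (3->3):
Peg 0: [3]
Peg 1: [2]
Peg 2: [1]
Peg 3: []

After move 3 (1->1):
Peg 0: [3]
Peg 1: [2]
Peg 2: [1]
Peg 3: []

After move 4 (3->1):
Peg 0: [3]
Peg 1: [2]
Peg 2: [1]
Peg 3: []

After move 5 (3->3):
Peg 0: [3]
Peg 1: [2]
Peg 2: [1]
Peg 3: []

After move 6 (2->1):
Peg 0: [3]
Peg 1: [2, 1]
Peg 2: []
Peg 3: []

Answer: Peg 0: [3]
Peg 1: [2, 1]
Peg 2: []
Peg 3: []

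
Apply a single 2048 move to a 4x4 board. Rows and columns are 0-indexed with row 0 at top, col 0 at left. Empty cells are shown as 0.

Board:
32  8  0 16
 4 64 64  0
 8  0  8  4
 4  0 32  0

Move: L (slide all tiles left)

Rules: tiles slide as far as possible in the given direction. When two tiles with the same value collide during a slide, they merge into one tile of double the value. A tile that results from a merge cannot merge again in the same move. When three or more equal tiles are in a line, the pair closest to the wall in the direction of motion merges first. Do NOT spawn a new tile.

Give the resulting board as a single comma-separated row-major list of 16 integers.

Answer: 32, 8, 16, 0, 4, 128, 0, 0, 16, 4, 0, 0, 4, 32, 0, 0

Derivation:
Slide left:
row 0: [32, 8, 0, 16] -> [32, 8, 16, 0]
row 1: [4, 64, 64, 0] -> [4, 128, 0, 0]
row 2: [8, 0, 8, 4] -> [16, 4, 0, 0]
row 3: [4, 0, 32, 0] -> [4, 32, 0, 0]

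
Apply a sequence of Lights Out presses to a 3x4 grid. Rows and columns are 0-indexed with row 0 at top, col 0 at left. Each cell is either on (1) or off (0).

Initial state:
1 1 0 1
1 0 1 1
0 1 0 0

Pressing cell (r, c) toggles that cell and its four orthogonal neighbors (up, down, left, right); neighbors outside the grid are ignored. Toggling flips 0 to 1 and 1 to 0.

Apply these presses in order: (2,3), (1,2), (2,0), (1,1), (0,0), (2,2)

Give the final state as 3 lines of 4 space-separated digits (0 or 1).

Answer: 0 1 1 1
0 0 0 1
1 0 1 0

Derivation:
After press 1 at (2,3):
1 1 0 1
1 0 1 0
0 1 1 1

After press 2 at (1,2):
1 1 1 1
1 1 0 1
0 1 0 1

After press 3 at (2,0):
1 1 1 1
0 1 0 1
1 0 0 1

After press 4 at (1,1):
1 0 1 1
1 0 1 1
1 1 0 1

After press 5 at (0,0):
0 1 1 1
0 0 1 1
1 1 0 1

After press 6 at (2,2):
0 1 1 1
0 0 0 1
1 0 1 0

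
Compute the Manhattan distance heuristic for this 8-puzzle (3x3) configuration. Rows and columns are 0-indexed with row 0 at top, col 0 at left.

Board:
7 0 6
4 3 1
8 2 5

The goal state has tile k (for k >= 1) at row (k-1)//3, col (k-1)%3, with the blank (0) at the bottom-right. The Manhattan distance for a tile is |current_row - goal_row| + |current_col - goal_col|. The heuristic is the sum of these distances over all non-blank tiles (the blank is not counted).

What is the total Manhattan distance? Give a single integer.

Answer: 13

Derivation:
Tile 7: (0,0)->(2,0) = 2
Tile 6: (0,2)->(1,2) = 1
Tile 4: (1,0)->(1,0) = 0
Tile 3: (1,1)->(0,2) = 2
Tile 1: (1,2)->(0,0) = 3
Tile 8: (2,0)->(2,1) = 1
Tile 2: (2,1)->(0,1) = 2
Tile 5: (2,2)->(1,1) = 2
Sum: 2 + 1 + 0 + 2 + 3 + 1 + 2 + 2 = 13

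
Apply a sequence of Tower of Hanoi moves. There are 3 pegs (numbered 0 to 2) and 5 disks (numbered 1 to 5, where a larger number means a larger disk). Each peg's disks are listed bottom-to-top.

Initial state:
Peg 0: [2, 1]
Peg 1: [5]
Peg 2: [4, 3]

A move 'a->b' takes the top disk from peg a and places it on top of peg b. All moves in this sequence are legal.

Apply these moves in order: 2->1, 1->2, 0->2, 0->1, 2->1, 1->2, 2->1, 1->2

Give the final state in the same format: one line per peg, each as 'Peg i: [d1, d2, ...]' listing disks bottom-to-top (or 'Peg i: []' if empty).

Answer: Peg 0: []
Peg 1: [5, 2]
Peg 2: [4, 3, 1]

Derivation:
After move 1 (2->1):
Peg 0: [2, 1]
Peg 1: [5, 3]
Peg 2: [4]

After move 2 (1->2):
Peg 0: [2, 1]
Peg 1: [5]
Peg 2: [4, 3]

After move 3 (0->2):
Peg 0: [2]
Peg 1: [5]
Peg 2: [4, 3, 1]

After move 4 (0->1):
Peg 0: []
Peg 1: [5, 2]
Peg 2: [4, 3, 1]

After move 5 (2->1):
Peg 0: []
Peg 1: [5, 2, 1]
Peg 2: [4, 3]

After move 6 (1->2):
Peg 0: []
Peg 1: [5, 2]
Peg 2: [4, 3, 1]

After move 7 (2->1):
Peg 0: []
Peg 1: [5, 2, 1]
Peg 2: [4, 3]

After move 8 (1->2):
Peg 0: []
Peg 1: [5, 2]
Peg 2: [4, 3, 1]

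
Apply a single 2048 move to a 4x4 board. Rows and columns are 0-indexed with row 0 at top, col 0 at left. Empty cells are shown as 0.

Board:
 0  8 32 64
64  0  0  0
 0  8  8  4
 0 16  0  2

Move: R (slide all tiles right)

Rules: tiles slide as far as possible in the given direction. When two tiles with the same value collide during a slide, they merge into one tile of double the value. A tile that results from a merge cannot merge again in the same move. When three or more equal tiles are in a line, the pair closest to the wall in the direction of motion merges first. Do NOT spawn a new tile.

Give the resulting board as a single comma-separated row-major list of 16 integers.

Slide right:
row 0: [0, 8, 32, 64] -> [0, 8, 32, 64]
row 1: [64, 0, 0, 0] -> [0, 0, 0, 64]
row 2: [0, 8, 8, 4] -> [0, 0, 16, 4]
row 3: [0, 16, 0, 2] -> [0, 0, 16, 2]

Answer: 0, 8, 32, 64, 0, 0, 0, 64, 0, 0, 16, 4, 0, 0, 16, 2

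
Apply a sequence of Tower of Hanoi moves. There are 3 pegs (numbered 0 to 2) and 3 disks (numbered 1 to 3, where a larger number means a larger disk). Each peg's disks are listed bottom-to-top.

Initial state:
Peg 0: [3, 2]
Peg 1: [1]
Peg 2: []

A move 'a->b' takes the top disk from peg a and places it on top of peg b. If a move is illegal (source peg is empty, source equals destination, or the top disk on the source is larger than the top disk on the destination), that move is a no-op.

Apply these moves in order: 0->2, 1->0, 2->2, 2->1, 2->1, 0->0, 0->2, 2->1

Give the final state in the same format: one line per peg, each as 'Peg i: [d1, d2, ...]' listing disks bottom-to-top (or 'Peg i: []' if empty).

After move 1 (0->2):
Peg 0: [3]
Peg 1: [1]
Peg 2: [2]

After move 2 (1->0):
Peg 0: [3, 1]
Peg 1: []
Peg 2: [2]

After move 3 (2->2):
Peg 0: [3, 1]
Peg 1: []
Peg 2: [2]

After move 4 (2->1):
Peg 0: [3, 1]
Peg 1: [2]
Peg 2: []

After move 5 (2->1):
Peg 0: [3, 1]
Peg 1: [2]
Peg 2: []

After move 6 (0->0):
Peg 0: [3, 1]
Peg 1: [2]
Peg 2: []

After move 7 (0->2):
Peg 0: [3]
Peg 1: [2]
Peg 2: [1]

After move 8 (2->1):
Peg 0: [3]
Peg 1: [2, 1]
Peg 2: []

Answer: Peg 0: [3]
Peg 1: [2, 1]
Peg 2: []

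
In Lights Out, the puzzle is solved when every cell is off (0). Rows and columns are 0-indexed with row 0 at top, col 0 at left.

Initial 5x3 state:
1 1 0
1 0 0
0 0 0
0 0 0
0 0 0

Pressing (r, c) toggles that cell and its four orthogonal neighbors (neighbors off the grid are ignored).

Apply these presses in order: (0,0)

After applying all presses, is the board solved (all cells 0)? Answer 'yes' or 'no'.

After press 1 at (0,0):
0 0 0
0 0 0
0 0 0
0 0 0
0 0 0

Lights still on: 0

Answer: yes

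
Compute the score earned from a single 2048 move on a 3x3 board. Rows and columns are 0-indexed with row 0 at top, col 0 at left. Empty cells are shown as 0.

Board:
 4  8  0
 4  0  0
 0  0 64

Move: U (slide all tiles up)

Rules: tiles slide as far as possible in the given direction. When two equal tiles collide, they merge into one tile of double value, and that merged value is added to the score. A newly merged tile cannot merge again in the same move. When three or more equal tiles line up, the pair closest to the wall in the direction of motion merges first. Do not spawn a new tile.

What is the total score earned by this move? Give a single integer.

Answer: 8

Derivation:
Slide up:
col 0: [4, 4, 0] -> [8, 0, 0]  score +8 (running 8)
col 1: [8, 0, 0] -> [8, 0, 0]  score +0 (running 8)
col 2: [0, 0, 64] -> [64, 0, 0]  score +0 (running 8)
Board after move:
 8  8 64
 0  0  0
 0  0  0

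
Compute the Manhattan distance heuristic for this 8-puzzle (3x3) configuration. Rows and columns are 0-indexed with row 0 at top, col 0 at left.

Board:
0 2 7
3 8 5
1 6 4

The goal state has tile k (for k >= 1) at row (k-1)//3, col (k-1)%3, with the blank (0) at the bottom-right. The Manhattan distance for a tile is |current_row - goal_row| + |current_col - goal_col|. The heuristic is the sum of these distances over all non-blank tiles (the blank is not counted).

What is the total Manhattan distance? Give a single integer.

Tile 2: (0,1)->(0,1) = 0
Tile 7: (0,2)->(2,0) = 4
Tile 3: (1,0)->(0,2) = 3
Tile 8: (1,1)->(2,1) = 1
Tile 5: (1,2)->(1,1) = 1
Tile 1: (2,0)->(0,0) = 2
Tile 6: (2,1)->(1,2) = 2
Tile 4: (2,2)->(1,0) = 3
Sum: 0 + 4 + 3 + 1 + 1 + 2 + 2 + 3 = 16

Answer: 16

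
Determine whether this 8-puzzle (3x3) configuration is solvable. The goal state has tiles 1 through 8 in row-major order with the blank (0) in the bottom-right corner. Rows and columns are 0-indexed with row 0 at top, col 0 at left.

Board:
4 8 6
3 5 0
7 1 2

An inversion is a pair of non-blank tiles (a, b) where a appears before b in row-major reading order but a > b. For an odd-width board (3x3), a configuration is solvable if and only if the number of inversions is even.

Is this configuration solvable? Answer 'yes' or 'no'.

Inversions (pairs i<j in row-major order where tile[i] > tile[j] > 0): 19
19 is odd, so the puzzle is not solvable.

Answer: no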